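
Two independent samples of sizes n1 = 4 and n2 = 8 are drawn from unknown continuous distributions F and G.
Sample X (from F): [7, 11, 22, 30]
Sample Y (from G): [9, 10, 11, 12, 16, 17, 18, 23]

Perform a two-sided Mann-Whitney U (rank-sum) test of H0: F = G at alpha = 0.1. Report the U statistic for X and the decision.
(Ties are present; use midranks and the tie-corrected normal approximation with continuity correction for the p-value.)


Step 1: Combine and sort all 12 observations; assign midranks.
sorted (value, group): (7,X), (9,Y), (10,Y), (11,X), (11,Y), (12,Y), (16,Y), (17,Y), (18,Y), (22,X), (23,Y), (30,X)
ranks: 7->1, 9->2, 10->3, 11->4.5, 11->4.5, 12->6, 16->7, 17->8, 18->9, 22->10, 23->11, 30->12
Step 2: Rank sum for X: R1 = 1 + 4.5 + 10 + 12 = 27.5.
Step 3: U_X = R1 - n1(n1+1)/2 = 27.5 - 4*5/2 = 27.5 - 10 = 17.5.
       U_Y = n1*n2 - U_X = 32 - 17.5 = 14.5.
Step 4: Ties are present, so use the tie-corrected normal approximation (with continuity correction) for the p-value.
Step 5: p-value = 0.864901; compare to alpha = 0.1. fail to reject H0.

U_X = 17.5, p = 0.864901, fail to reject H0 at alpha = 0.1.


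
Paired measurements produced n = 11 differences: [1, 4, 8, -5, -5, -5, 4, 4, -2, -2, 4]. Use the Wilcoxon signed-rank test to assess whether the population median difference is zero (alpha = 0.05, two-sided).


Step 1: Drop any zero differences (none here) and take |d_i|.
|d| = [1, 4, 8, 5, 5, 5, 4, 4, 2, 2, 4]
Step 2: Midrank |d_i| (ties get averaged ranks).
ranks: |1|->1, |4|->5.5, |8|->11, |5|->9, |5|->9, |5|->9, |4|->5.5, |4|->5.5, |2|->2.5, |2|->2.5, |4|->5.5
Step 3: Attach original signs; sum ranks with positive sign and with negative sign.
W+ = 1 + 5.5 + 11 + 5.5 + 5.5 + 5.5 = 34
W- = 9 + 9 + 9 + 2.5 + 2.5 = 32
(Check: W+ + W- = 66 should equal n(n+1)/2 = 66.)
Step 4: Test statistic W = min(W+, W-) = 32.
Step 5: Ties in |d|, so use the tie-corrected normal approximation.
        E[W] = n(n+1)/4 = 11*12/4 = 33.
        Tie groups: |d|=2 (t=2), |d|=4 (t=4), |d|=5 (t=3); sum(t^3 - t) = 90.
        Var[W] = n(n+1)(2n+1)/24 - sum(t^3-t)/48 = 3036/24 - 90/48 = 124.625.
        z = (W - E[W]) / sqrt(Var[W]) = (32 - 33) / 11.1636 = -0.0896.
        Two-sided p = 2*Phi(z) = 0.928623.
Step 6: alpha = 0.05. fail to reject H0.

W+ = 34, W- = 32, W = min = 32, p = 0.928623, fail to reject H0.


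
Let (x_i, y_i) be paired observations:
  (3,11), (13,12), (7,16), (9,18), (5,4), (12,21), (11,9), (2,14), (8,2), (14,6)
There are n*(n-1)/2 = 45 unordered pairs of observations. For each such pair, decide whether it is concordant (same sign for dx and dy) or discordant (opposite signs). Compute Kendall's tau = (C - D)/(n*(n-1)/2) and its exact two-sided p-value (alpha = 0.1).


Step 1: Enumerate the 45 unordered pairs (i,j) with i<j and classify each by sign(x_j-x_i) * sign(y_j-y_i).
  (1,2):dx=+10,dy=+1->C; (1,3):dx=+4,dy=+5->C; (1,4):dx=+6,dy=+7->C; (1,5):dx=+2,dy=-7->D
  (1,6):dx=+9,dy=+10->C; (1,7):dx=+8,dy=-2->D; (1,8):dx=-1,dy=+3->D; (1,9):dx=+5,dy=-9->D
  (1,10):dx=+11,dy=-5->D; (2,3):dx=-6,dy=+4->D; (2,4):dx=-4,dy=+6->D; (2,5):dx=-8,dy=-8->C
  (2,6):dx=-1,dy=+9->D; (2,7):dx=-2,dy=-3->C; (2,8):dx=-11,dy=+2->D; (2,9):dx=-5,dy=-10->C
  (2,10):dx=+1,dy=-6->D; (3,4):dx=+2,dy=+2->C; (3,5):dx=-2,dy=-12->C; (3,6):dx=+5,dy=+5->C
  (3,7):dx=+4,dy=-7->D; (3,8):dx=-5,dy=-2->C; (3,9):dx=+1,dy=-14->D; (3,10):dx=+7,dy=-10->D
  (4,5):dx=-4,dy=-14->C; (4,6):dx=+3,dy=+3->C; (4,7):dx=+2,dy=-9->D; (4,8):dx=-7,dy=-4->C
  (4,9):dx=-1,dy=-16->C; (4,10):dx=+5,dy=-12->D; (5,6):dx=+7,dy=+17->C; (5,7):dx=+6,dy=+5->C
  (5,8):dx=-3,dy=+10->D; (5,9):dx=+3,dy=-2->D; (5,10):dx=+9,dy=+2->C; (6,7):dx=-1,dy=-12->C
  (6,8):dx=-10,dy=-7->C; (6,9):dx=-4,dy=-19->C; (6,10):dx=+2,dy=-15->D; (7,8):dx=-9,dy=+5->D
  (7,9):dx=-3,dy=-7->C; (7,10):dx=+3,dy=-3->D; (8,9):dx=+6,dy=-12->D; (8,10):dx=+12,dy=-8->D
  (9,10):dx=+6,dy=+4->C
Step 2: C = 23, D = 22, total pairs = 45.
Step 3: tau = (C - D)/(n(n-1)/2) = (23 - 22)/45 = 0.022222.
Step 4: Exact two-sided p-value (enumerate n! = 3628800 permutations of y under H0): p = 1.000000.
Step 5: alpha = 0.1. fail to reject H0.

tau_b = 0.0222 (C=23, D=22), p = 1.000000, fail to reject H0.


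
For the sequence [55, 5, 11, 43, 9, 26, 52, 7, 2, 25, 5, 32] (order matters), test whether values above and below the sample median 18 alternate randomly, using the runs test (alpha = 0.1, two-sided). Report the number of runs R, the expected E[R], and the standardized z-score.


Step 1: Compute median = 18; label A = above, B = below.
Labels in order: ABBABAABBABA  (n_A = 6, n_B = 6)
Step 2: Count runs R = 9.
Step 3: Under H0 (random ordering), E[R] = 2*n_A*n_B/(n_A+n_B) + 1 = 2*6*6/12 + 1 = 7.0000.
        Var[R] = 2*n_A*n_B*(2*n_A*n_B - n_A - n_B) / ((n_A+n_B)^2 * (n_A+n_B-1)) = 4320/1584 = 2.7273.
        SD[R] = 1.6514.
Step 4: Continuity-corrected z = (R - 0.5 - E[R]) / SD[R] = (9 - 0.5 - 7.0000) / 1.6514 = 0.9083.
Step 5: Two-sided p-value via normal approximation = 2*(1 - Phi(|z|)) = 0.363722.
Step 6: alpha = 0.1. fail to reject H0.

R = 9, z = 0.9083, p = 0.363722, fail to reject H0.


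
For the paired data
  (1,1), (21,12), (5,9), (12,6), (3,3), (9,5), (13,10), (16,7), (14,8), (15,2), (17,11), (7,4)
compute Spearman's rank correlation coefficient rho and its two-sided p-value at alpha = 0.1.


Step 1: Rank x and y separately (midranks; no ties here).
rank(x): 1->1, 21->12, 5->3, 12->6, 3->2, 9->5, 13->7, 16->10, 14->8, 15->9, 17->11, 7->4
rank(y): 1->1, 12->12, 9->9, 6->6, 3->3, 5->5, 10->10, 7->7, 8->8, 2->2, 11->11, 4->4
Step 2: d_i = R_x(i) - R_y(i); compute d_i^2.
  (1-1)^2=0, (12-12)^2=0, (3-9)^2=36, (6-6)^2=0, (2-3)^2=1, (5-5)^2=0, (7-10)^2=9, (10-7)^2=9, (8-8)^2=0, (9-2)^2=49, (11-11)^2=0, (4-4)^2=0
sum(d^2) = 104.
Step 3: rho = 1 - 6*104 / (12*(12^2 - 1)) = 1 - 624/1716 = 0.636364.
Step 4: Under H0, t = rho * sqrt((n-2)/(1-rho^2)) = 2.6087 ~ t(10).
Step 5: Two-sided p-value from the t-distribution with 10 df = 0.026097.
Step 6: alpha = 0.1. reject H0.

rho = 0.6364, p = 0.026097, reject H0 at alpha = 0.1.


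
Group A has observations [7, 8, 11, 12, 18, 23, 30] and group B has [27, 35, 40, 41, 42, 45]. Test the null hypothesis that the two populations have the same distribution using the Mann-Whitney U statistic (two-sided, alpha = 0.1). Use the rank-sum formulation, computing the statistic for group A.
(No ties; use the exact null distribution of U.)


Step 1: Combine and sort all 13 observations; assign midranks.
sorted (value, group): (7,X), (8,X), (11,X), (12,X), (18,X), (23,X), (27,Y), (30,X), (35,Y), (40,Y), (41,Y), (42,Y), (45,Y)
ranks: 7->1, 8->2, 11->3, 12->4, 18->5, 23->6, 27->7, 30->8, 35->9, 40->10, 41->11, 42->12, 45->13
Step 2: Rank sum for X: R1 = 1 + 2 + 3 + 4 + 5 + 6 + 8 = 29.
Step 3: U_X = R1 - n1(n1+1)/2 = 29 - 7*8/2 = 29 - 28 = 1.
       U_Y = n1*n2 - U_X = 42 - 1 = 41.
Step 4: No ties, so the exact null distribution of U (based on enumerating the C(13,7) = 1716 equally likely rank assignments) gives the two-sided p-value.
Step 5: p-value = 0.002331; compare to alpha = 0.1. reject H0.

U_X = 1, p = 0.002331, reject H0 at alpha = 0.1.


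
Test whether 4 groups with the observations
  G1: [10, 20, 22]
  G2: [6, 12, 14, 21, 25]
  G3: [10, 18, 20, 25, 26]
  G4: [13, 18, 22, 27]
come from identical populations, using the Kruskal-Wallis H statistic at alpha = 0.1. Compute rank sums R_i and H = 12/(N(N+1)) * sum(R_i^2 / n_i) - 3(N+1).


Step 1: Combine all N = 17 observations and assign midranks.
sorted (value, group, rank): (6,G2,1), (10,G1,2.5), (10,G3,2.5), (12,G2,4), (13,G4,5), (14,G2,6), (18,G3,7.5), (18,G4,7.5), (20,G1,9.5), (20,G3,9.5), (21,G2,11), (22,G1,12.5), (22,G4,12.5), (25,G2,14.5), (25,G3,14.5), (26,G3,16), (27,G4,17)
Step 2: Sum ranks within each group.
R_1 = 24.5 (n_1 = 3)
R_2 = 36.5 (n_2 = 5)
R_3 = 50 (n_3 = 5)
R_4 = 42 (n_4 = 4)
Step 3: H = 12/(N(N+1)) * sum(R_i^2/n_i) - 3(N+1)
     = 12/(17*18) * (24.5^2/3 + 36.5^2/5 + 50^2/5 + 42^2/4) - 3*18
     = 0.039216 * 1407.53 - 54
     = 1.197386.
Step 4: Ties present; correction factor C = 1 - 30/(17^3 - 17) = 0.993873. Corrected H = 1.197386 / 0.993873 = 1.204768.
Step 5: Under H0, H ~ chi^2(3); p-value = 0.751861.
Step 6: alpha = 0.1. fail to reject H0.

H = 1.2048, df = 3, p = 0.751861, fail to reject H0.


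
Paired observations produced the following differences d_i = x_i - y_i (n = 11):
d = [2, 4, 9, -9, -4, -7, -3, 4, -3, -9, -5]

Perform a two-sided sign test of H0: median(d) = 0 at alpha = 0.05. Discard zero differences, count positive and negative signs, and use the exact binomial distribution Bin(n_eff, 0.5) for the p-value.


Step 1: Discard zero differences. Original n = 11; n_eff = number of nonzero differences = 11.
Nonzero differences (with sign): +2, +4, +9, -9, -4, -7, -3, +4, -3, -9, -5
Step 2: Count signs: positive = 4, negative = 7.
Step 3: Under H0: P(positive) = 0.5, so the number of positives S ~ Bin(11, 0.5).
Step 4: Two-sided exact p-value = sum of Bin(11,0.5) probabilities at or below the observed probability = 0.548828.
Step 5: alpha = 0.05. fail to reject H0.

n_eff = 11, pos = 4, neg = 7, p = 0.548828, fail to reject H0.


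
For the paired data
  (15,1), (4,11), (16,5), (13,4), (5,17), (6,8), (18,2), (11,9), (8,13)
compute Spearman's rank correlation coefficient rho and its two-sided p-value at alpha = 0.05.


Step 1: Rank x and y separately (midranks; no ties here).
rank(x): 15->7, 4->1, 16->8, 13->6, 5->2, 6->3, 18->9, 11->5, 8->4
rank(y): 1->1, 11->7, 5->4, 4->3, 17->9, 8->5, 2->2, 9->6, 13->8
Step 2: d_i = R_x(i) - R_y(i); compute d_i^2.
  (7-1)^2=36, (1-7)^2=36, (8-4)^2=16, (6-3)^2=9, (2-9)^2=49, (3-5)^2=4, (9-2)^2=49, (5-6)^2=1, (4-8)^2=16
sum(d^2) = 216.
Step 3: rho = 1 - 6*216 / (9*(9^2 - 1)) = 1 - 1296/720 = -0.800000.
Step 4: Under H0, t = rho * sqrt((n-2)/(1-rho^2)) = -3.5277 ~ t(7).
Step 5: Two-sided p-value from the t-distribution with 7 df = 0.009628.
Step 6: alpha = 0.05. reject H0.

rho = -0.8000, p = 0.009628, reject H0 at alpha = 0.05.


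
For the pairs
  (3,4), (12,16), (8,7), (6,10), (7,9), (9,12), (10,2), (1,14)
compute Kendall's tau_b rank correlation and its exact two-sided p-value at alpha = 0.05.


Step 1: Enumerate the 28 unordered pairs (i,j) with i<j and classify each by sign(x_j-x_i) * sign(y_j-y_i).
  (1,2):dx=+9,dy=+12->C; (1,3):dx=+5,dy=+3->C; (1,4):dx=+3,dy=+6->C; (1,5):dx=+4,dy=+5->C
  (1,6):dx=+6,dy=+8->C; (1,7):dx=+7,dy=-2->D; (1,8):dx=-2,dy=+10->D; (2,3):dx=-4,dy=-9->C
  (2,4):dx=-6,dy=-6->C; (2,5):dx=-5,dy=-7->C; (2,6):dx=-3,dy=-4->C; (2,7):dx=-2,dy=-14->C
  (2,8):dx=-11,dy=-2->C; (3,4):dx=-2,dy=+3->D; (3,5):dx=-1,dy=+2->D; (3,6):dx=+1,dy=+5->C
  (3,7):dx=+2,dy=-5->D; (3,8):dx=-7,dy=+7->D; (4,5):dx=+1,dy=-1->D; (4,6):dx=+3,dy=+2->C
  (4,7):dx=+4,dy=-8->D; (4,8):dx=-5,dy=+4->D; (5,6):dx=+2,dy=+3->C; (5,7):dx=+3,dy=-7->D
  (5,8):dx=-6,dy=+5->D; (6,7):dx=+1,dy=-10->D; (6,8):dx=-8,dy=+2->D; (7,8):dx=-9,dy=+12->D
Step 2: C = 14, D = 14, total pairs = 28.
Step 3: tau = (C - D)/(n(n-1)/2) = (14 - 14)/28 = 0.000000.
Step 4: Exact two-sided p-value (enumerate n! = 40320 permutations of y under H0): p = 1.000000.
Step 5: alpha = 0.05. fail to reject H0.

tau_b = 0.0000 (C=14, D=14), p = 1.000000, fail to reject H0.


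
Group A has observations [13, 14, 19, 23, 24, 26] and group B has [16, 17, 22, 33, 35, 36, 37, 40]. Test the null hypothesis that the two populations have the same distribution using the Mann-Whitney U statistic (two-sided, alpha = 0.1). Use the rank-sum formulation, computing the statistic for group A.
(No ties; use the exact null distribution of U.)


Step 1: Combine and sort all 14 observations; assign midranks.
sorted (value, group): (13,X), (14,X), (16,Y), (17,Y), (19,X), (22,Y), (23,X), (24,X), (26,X), (33,Y), (35,Y), (36,Y), (37,Y), (40,Y)
ranks: 13->1, 14->2, 16->3, 17->4, 19->5, 22->6, 23->7, 24->8, 26->9, 33->10, 35->11, 36->12, 37->13, 40->14
Step 2: Rank sum for X: R1 = 1 + 2 + 5 + 7 + 8 + 9 = 32.
Step 3: U_X = R1 - n1(n1+1)/2 = 32 - 6*7/2 = 32 - 21 = 11.
       U_Y = n1*n2 - U_X = 48 - 11 = 37.
Step 4: No ties, so the exact null distribution of U (based on enumerating the C(14,6) = 3003 equally likely rank assignments) gives the two-sided p-value.
Step 5: p-value = 0.107892; compare to alpha = 0.1. fail to reject H0.

U_X = 11, p = 0.107892, fail to reject H0 at alpha = 0.1.


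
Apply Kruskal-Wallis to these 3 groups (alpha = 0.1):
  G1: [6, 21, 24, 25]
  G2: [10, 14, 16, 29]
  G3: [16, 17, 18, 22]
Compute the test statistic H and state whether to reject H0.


Step 1: Combine all N = 12 observations and assign midranks.
sorted (value, group, rank): (6,G1,1), (10,G2,2), (14,G2,3), (16,G2,4.5), (16,G3,4.5), (17,G3,6), (18,G3,7), (21,G1,8), (22,G3,9), (24,G1,10), (25,G1,11), (29,G2,12)
Step 2: Sum ranks within each group.
R_1 = 30 (n_1 = 4)
R_2 = 21.5 (n_2 = 4)
R_3 = 26.5 (n_3 = 4)
Step 3: H = 12/(N(N+1)) * sum(R_i^2/n_i) - 3(N+1)
     = 12/(12*13) * (30^2/4 + 21.5^2/4 + 26.5^2/4) - 3*13
     = 0.076923 * 516.125 - 39
     = 0.701923.
Step 4: Ties present; correction factor C = 1 - 6/(12^3 - 12) = 0.996503. Corrected H = 0.701923 / 0.996503 = 0.704386.
Step 5: Under H0, H ~ chi^2(2); p-value = 0.703144.
Step 6: alpha = 0.1. fail to reject H0.

H = 0.7044, df = 2, p = 0.703144, fail to reject H0.


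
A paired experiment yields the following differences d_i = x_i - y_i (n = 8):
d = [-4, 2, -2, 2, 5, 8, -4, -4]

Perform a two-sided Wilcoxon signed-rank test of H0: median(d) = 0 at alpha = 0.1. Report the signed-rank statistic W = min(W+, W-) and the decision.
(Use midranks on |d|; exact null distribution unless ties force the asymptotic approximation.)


Step 1: Drop any zero differences (none here) and take |d_i|.
|d| = [4, 2, 2, 2, 5, 8, 4, 4]
Step 2: Midrank |d_i| (ties get averaged ranks).
ranks: |4|->5, |2|->2, |2|->2, |2|->2, |5|->7, |8|->8, |4|->5, |4|->5
Step 3: Attach original signs; sum ranks with positive sign and with negative sign.
W+ = 2 + 2 + 7 + 8 = 19
W- = 5 + 2 + 5 + 5 = 17
(Check: W+ + W- = 36 should equal n(n+1)/2 = 36.)
Step 4: Test statistic W = min(W+, W-) = 17.
Step 5: Ties in |d|, so use the tie-corrected normal approximation.
        E[W] = n(n+1)/4 = 8*9/4 = 18.
        Tie groups: |d|=2 (t=3), |d|=4 (t=3); sum(t^3 - t) = 48.
        Var[W] = n(n+1)(2n+1)/24 - sum(t^3-t)/48 = 1224/24 - 48/48 = 50.
        z = (W - E[W]) / sqrt(Var[W]) = (17 - 18) / 7.0711 = -0.1414.
        Two-sided p = 2*Phi(z) = 0.887537.
Step 6: alpha = 0.1. fail to reject H0.

W+ = 19, W- = 17, W = min = 17, p = 0.887537, fail to reject H0.


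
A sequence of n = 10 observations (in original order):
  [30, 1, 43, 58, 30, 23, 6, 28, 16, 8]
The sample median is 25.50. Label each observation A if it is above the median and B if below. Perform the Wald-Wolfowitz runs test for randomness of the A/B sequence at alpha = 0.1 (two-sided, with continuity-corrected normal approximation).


Step 1: Compute median = 25.50; label A = above, B = below.
Labels in order: ABAAABBABB  (n_A = 5, n_B = 5)
Step 2: Count runs R = 6.
Step 3: Under H0 (random ordering), E[R] = 2*n_A*n_B/(n_A+n_B) + 1 = 2*5*5/10 + 1 = 6.0000.
        Var[R] = 2*n_A*n_B*(2*n_A*n_B - n_A - n_B) / ((n_A+n_B)^2 * (n_A+n_B-1)) = 2000/900 = 2.2222.
        SD[R] = 1.4907.
Step 4: R = E[R], so z = 0 with no continuity correction.
Step 5: Two-sided p-value via normal approximation = 2*(1 - Phi(|z|)) = 1.000000.
Step 6: alpha = 0.1. fail to reject H0.

R = 6, z = 0.0000, p = 1.000000, fail to reject H0.


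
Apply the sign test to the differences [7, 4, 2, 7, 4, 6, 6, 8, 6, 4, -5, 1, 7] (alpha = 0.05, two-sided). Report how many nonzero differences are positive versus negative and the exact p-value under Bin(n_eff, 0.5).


Step 1: Discard zero differences. Original n = 13; n_eff = number of nonzero differences = 13.
Nonzero differences (with sign): +7, +4, +2, +7, +4, +6, +6, +8, +6, +4, -5, +1, +7
Step 2: Count signs: positive = 12, negative = 1.
Step 3: Under H0: P(positive) = 0.5, so the number of positives S ~ Bin(13, 0.5).
Step 4: Two-sided exact p-value = sum of Bin(13,0.5) probabilities at or below the observed probability = 0.003418.
Step 5: alpha = 0.05. reject H0.

n_eff = 13, pos = 12, neg = 1, p = 0.003418, reject H0.


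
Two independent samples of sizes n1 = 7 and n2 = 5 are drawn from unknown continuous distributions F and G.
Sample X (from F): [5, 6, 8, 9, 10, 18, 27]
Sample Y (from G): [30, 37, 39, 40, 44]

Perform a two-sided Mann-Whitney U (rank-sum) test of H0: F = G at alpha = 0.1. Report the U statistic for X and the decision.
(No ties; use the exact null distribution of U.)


Step 1: Combine and sort all 12 observations; assign midranks.
sorted (value, group): (5,X), (6,X), (8,X), (9,X), (10,X), (18,X), (27,X), (30,Y), (37,Y), (39,Y), (40,Y), (44,Y)
ranks: 5->1, 6->2, 8->3, 9->4, 10->5, 18->6, 27->7, 30->8, 37->9, 39->10, 40->11, 44->12
Step 2: Rank sum for X: R1 = 1 + 2 + 3 + 4 + 5 + 6 + 7 = 28.
Step 3: U_X = R1 - n1(n1+1)/2 = 28 - 7*8/2 = 28 - 28 = 0.
       U_Y = n1*n2 - U_X = 35 - 0 = 35.
Step 4: No ties, so the exact null distribution of U (based on enumerating the C(12,7) = 792 equally likely rank assignments) gives the two-sided p-value.
Step 5: p-value = 0.002525; compare to alpha = 0.1. reject H0.

U_X = 0, p = 0.002525, reject H0 at alpha = 0.1.


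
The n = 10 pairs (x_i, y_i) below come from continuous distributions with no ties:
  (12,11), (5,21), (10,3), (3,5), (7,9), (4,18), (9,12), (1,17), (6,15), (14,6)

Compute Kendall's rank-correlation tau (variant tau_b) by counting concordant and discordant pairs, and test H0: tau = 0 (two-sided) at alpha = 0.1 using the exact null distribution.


Step 1: Enumerate the 45 unordered pairs (i,j) with i<j and classify each by sign(x_j-x_i) * sign(y_j-y_i).
  (1,2):dx=-7,dy=+10->D; (1,3):dx=-2,dy=-8->C; (1,4):dx=-9,dy=-6->C; (1,5):dx=-5,dy=-2->C
  (1,6):dx=-8,dy=+7->D; (1,7):dx=-3,dy=+1->D; (1,8):dx=-11,dy=+6->D; (1,9):dx=-6,dy=+4->D
  (1,10):dx=+2,dy=-5->D; (2,3):dx=+5,dy=-18->D; (2,4):dx=-2,dy=-16->C; (2,5):dx=+2,dy=-12->D
  (2,6):dx=-1,dy=-3->C; (2,7):dx=+4,dy=-9->D; (2,8):dx=-4,dy=-4->C; (2,9):dx=+1,dy=-6->D
  (2,10):dx=+9,dy=-15->D; (3,4):dx=-7,dy=+2->D; (3,5):dx=-3,dy=+6->D; (3,6):dx=-6,dy=+15->D
  (3,7):dx=-1,dy=+9->D; (3,8):dx=-9,dy=+14->D; (3,9):dx=-4,dy=+12->D; (3,10):dx=+4,dy=+3->C
  (4,5):dx=+4,dy=+4->C; (4,6):dx=+1,dy=+13->C; (4,7):dx=+6,dy=+7->C; (4,8):dx=-2,dy=+12->D
  (4,9):dx=+3,dy=+10->C; (4,10):dx=+11,dy=+1->C; (5,6):dx=-3,dy=+9->D; (5,7):dx=+2,dy=+3->C
  (5,8):dx=-6,dy=+8->D; (5,9):dx=-1,dy=+6->D; (5,10):dx=+7,dy=-3->D; (6,7):dx=+5,dy=-6->D
  (6,8):dx=-3,dy=-1->C; (6,9):dx=+2,dy=-3->D; (6,10):dx=+10,dy=-12->D; (7,8):dx=-8,dy=+5->D
  (7,9):dx=-3,dy=+3->D; (7,10):dx=+5,dy=-6->D; (8,9):dx=+5,dy=-2->D; (8,10):dx=+13,dy=-11->D
  (9,10):dx=+8,dy=-9->D
Step 2: C = 14, D = 31, total pairs = 45.
Step 3: tau = (C - D)/(n(n-1)/2) = (14 - 31)/45 = -0.377778.
Step 4: Exact two-sided p-value (enumerate n! = 3628800 permutations of y under H0): p = 0.155742.
Step 5: alpha = 0.1. fail to reject H0.

tau_b = -0.3778 (C=14, D=31), p = 0.155742, fail to reject H0.


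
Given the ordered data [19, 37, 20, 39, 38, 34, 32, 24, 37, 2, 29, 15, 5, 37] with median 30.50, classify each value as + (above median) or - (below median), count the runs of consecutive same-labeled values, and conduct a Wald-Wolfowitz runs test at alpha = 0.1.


Step 1: Compute median = 30.50; label A = above, B = below.
Labels in order: BABAAAABABBBBA  (n_A = 7, n_B = 7)
Step 2: Count runs R = 8.
Step 3: Under H0 (random ordering), E[R] = 2*n_A*n_B/(n_A+n_B) + 1 = 2*7*7/14 + 1 = 8.0000.
        Var[R] = 2*n_A*n_B*(2*n_A*n_B - n_A - n_B) / ((n_A+n_B)^2 * (n_A+n_B-1)) = 8232/2548 = 3.2308.
        SD[R] = 1.7974.
Step 4: R = E[R], so z = 0 with no continuity correction.
Step 5: Two-sided p-value via normal approximation = 2*(1 - Phi(|z|)) = 1.000000.
Step 6: alpha = 0.1. fail to reject H0.

R = 8, z = 0.0000, p = 1.000000, fail to reject H0.


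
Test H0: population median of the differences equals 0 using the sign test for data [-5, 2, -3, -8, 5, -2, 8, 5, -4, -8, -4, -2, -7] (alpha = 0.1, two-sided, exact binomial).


Step 1: Discard zero differences. Original n = 13; n_eff = number of nonzero differences = 13.
Nonzero differences (with sign): -5, +2, -3, -8, +5, -2, +8, +5, -4, -8, -4, -2, -7
Step 2: Count signs: positive = 4, negative = 9.
Step 3: Under H0: P(positive) = 0.5, so the number of positives S ~ Bin(13, 0.5).
Step 4: Two-sided exact p-value = sum of Bin(13,0.5) probabilities at or below the observed probability = 0.266846.
Step 5: alpha = 0.1. fail to reject H0.

n_eff = 13, pos = 4, neg = 9, p = 0.266846, fail to reject H0.


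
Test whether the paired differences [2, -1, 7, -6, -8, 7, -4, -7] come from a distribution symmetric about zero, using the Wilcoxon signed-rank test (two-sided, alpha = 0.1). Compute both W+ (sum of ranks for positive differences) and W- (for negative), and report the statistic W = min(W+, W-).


Step 1: Drop any zero differences (none here) and take |d_i|.
|d| = [2, 1, 7, 6, 8, 7, 4, 7]
Step 2: Midrank |d_i| (ties get averaged ranks).
ranks: |2|->2, |1|->1, |7|->6, |6|->4, |8|->8, |7|->6, |4|->3, |7|->6
Step 3: Attach original signs; sum ranks with positive sign and with negative sign.
W+ = 2 + 6 + 6 = 14
W- = 1 + 4 + 8 + 3 + 6 = 22
(Check: W+ + W- = 36 should equal n(n+1)/2 = 36.)
Step 4: Test statistic W = min(W+, W-) = 14.
Step 5: Ties in |d|, so use the tie-corrected normal approximation.
        E[W] = n(n+1)/4 = 8*9/4 = 18.
        Tie groups: |d|=7 (t=3); sum(t^3 - t) = 24.
        Var[W] = n(n+1)(2n+1)/24 - sum(t^3-t)/48 = 1224/24 - 24/48 = 50.5.
        z = (W - E[W]) / sqrt(Var[W]) = (14 - 18) / 7.1063 = -0.5629.
        Two-sided p = 2*Phi(z) = 0.573518.
Step 6: alpha = 0.1. fail to reject H0.

W+ = 14, W- = 22, W = min = 14, p = 0.573518, fail to reject H0.


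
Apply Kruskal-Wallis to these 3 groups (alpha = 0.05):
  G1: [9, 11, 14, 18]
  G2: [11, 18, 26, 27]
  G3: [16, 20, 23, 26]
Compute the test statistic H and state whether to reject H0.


Step 1: Combine all N = 12 observations and assign midranks.
sorted (value, group, rank): (9,G1,1), (11,G1,2.5), (11,G2,2.5), (14,G1,4), (16,G3,5), (18,G1,6.5), (18,G2,6.5), (20,G3,8), (23,G3,9), (26,G2,10.5), (26,G3,10.5), (27,G2,12)
Step 2: Sum ranks within each group.
R_1 = 14 (n_1 = 4)
R_2 = 31.5 (n_2 = 4)
R_3 = 32.5 (n_3 = 4)
Step 3: H = 12/(N(N+1)) * sum(R_i^2/n_i) - 3(N+1)
     = 12/(12*13) * (14^2/4 + 31.5^2/4 + 32.5^2/4) - 3*13
     = 0.076923 * 561.125 - 39
     = 4.163462.
Step 4: Ties present; correction factor C = 1 - 18/(12^3 - 12) = 0.989510. Corrected H = 4.163462 / 0.989510 = 4.207597.
Step 5: Under H0, H ~ chi^2(2); p-value = 0.121992.
Step 6: alpha = 0.05. fail to reject H0.

H = 4.2076, df = 2, p = 0.121992, fail to reject H0.


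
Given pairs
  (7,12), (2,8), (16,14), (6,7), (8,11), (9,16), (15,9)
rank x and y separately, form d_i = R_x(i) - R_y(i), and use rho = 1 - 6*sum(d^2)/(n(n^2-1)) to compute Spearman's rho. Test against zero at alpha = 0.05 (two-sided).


Step 1: Rank x and y separately (midranks; no ties here).
rank(x): 7->3, 2->1, 16->7, 6->2, 8->4, 9->5, 15->6
rank(y): 12->5, 8->2, 14->6, 7->1, 11->4, 16->7, 9->3
Step 2: d_i = R_x(i) - R_y(i); compute d_i^2.
  (3-5)^2=4, (1-2)^2=1, (7-6)^2=1, (2-1)^2=1, (4-4)^2=0, (5-7)^2=4, (6-3)^2=9
sum(d^2) = 20.
Step 3: rho = 1 - 6*20 / (7*(7^2 - 1)) = 1 - 120/336 = 0.642857.
Step 4: Under H0, t = rho * sqrt((n-2)/(1-rho^2)) = 1.8766 ~ t(5).
Step 5: Two-sided p-value from the t-distribution with 5 df = 0.119392.
Step 6: alpha = 0.05. fail to reject H0.

rho = 0.6429, p = 0.119392, fail to reject H0 at alpha = 0.05.


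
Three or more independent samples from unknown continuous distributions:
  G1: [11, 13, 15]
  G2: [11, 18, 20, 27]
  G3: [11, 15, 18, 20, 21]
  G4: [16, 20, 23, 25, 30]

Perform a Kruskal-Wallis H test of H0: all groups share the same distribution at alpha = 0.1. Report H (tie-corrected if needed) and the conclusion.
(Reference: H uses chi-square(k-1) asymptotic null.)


Step 1: Combine all N = 17 observations and assign midranks.
sorted (value, group, rank): (11,G1,2), (11,G2,2), (11,G3,2), (13,G1,4), (15,G1,5.5), (15,G3,5.5), (16,G4,7), (18,G2,8.5), (18,G3,8.5), (20,G2,11), (20,G3,11), (20,G4,11), (21,G3,13), (23,G4,14), (25,G4,15), (27,G2,16), (30,G4,17)
Step 2: Sum ranks within each group.
R_1 = 11.5 (n_1 = 3)
R_2 = 37.5 (n_2 = 4)
R_3 = 40 (n_3 = 5)
R_4 = 64 (n_4 = 5)
Step 3: H = 12/(N(N+1)) * sum(R_i^2/n_i) - 3(N+1)
     = 12/(17*18) * (11.5^2/3 + 37.5^2/4 + 40^2/5 + 64^2/5) - 3*18
     = 0.039216 * 1534.85 - 54
     = 6.190033.
Step 4: Ties present; correction factor C = 1 - 60/(17^3 - 17) = 0.987745. Corrected H = 6.190033 / 0.987745 = 6.266832.
Step 5: Under H0, H ~ chi^2(3); p-value = 0.099326.
Step 6: alpha = 0.1. reject H0.

H = 6.2668, df = 3, p = 0.099326, reject H0.


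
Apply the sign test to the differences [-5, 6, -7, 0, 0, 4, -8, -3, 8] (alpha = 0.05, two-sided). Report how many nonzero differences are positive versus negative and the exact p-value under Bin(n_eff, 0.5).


Step 1: Discard zero differences. Original n = 9; n_eff = number of nonzero differences = 7.
Nonzero differences (with sign): -5, +6, -7, +4, -8, -3, +8
Step 2: Count signs: positive = 3, negative = 4.
Step 3: Under H0: P(positive) = 0.5, so the number of positives S ~ Bin(7, 0.5).
Step 4: Two-sided exact p-value = sum of Bin(7,0.5) probabilities at or below the observed probability = 1.000000.
Step 5: alpha = 0.05. fail to reject H0.

n_eff = 7, pos = 3, neg = 4, p = 1.000000, fail to reject H0.


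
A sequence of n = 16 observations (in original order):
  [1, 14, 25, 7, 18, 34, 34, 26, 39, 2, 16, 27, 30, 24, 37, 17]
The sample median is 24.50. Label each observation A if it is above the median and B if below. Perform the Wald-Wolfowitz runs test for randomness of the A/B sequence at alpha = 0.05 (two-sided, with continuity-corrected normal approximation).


Step 1: Compute median = 24.50; label A = above, B = below.
Labels in order: BBABBAAAABBAABAB  (n_A = 8, n_B = 8)
Step 2: Count runs R = 9.
Step 3: Under H0 (random ordering), E[R] = 2*n_A*n_B/(n_A+n_B) + 1 = 2*8*8/16 + 1 = 9.0000.
        Var[R] = 2*n_A*n_B*(2*n_A*n_B - n_A - n_B) / ((n_A+n_B)^2 * (n_A+n_B-1)) = 14336/3840 = 3.7333.
        SD[R] = 1.9322.
Step 4: R = E[R], so z = 0 with no continuity correction.
Step 5: Two-sided p-value via normal approximation = 2*(1 - Phi(|z|)) = 1.000000.
Step 6: alpha = 0.05. fail to reject H0.

R = 9, z = 0.0000, p = 1.000000, fail to reject H0.


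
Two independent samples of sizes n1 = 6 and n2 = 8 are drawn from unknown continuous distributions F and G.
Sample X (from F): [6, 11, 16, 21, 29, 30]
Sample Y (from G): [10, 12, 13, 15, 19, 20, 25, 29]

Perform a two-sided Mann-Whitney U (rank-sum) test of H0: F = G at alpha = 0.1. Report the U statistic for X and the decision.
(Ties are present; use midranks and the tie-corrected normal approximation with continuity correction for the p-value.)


Step 1: Combine and sort all 14 observations; assign midranks.
sorted (value, group): (6,X), (10,Y), (11,X), (12,Y), (13,Y), (15,Y), (16,X), (19,Y), (20,Y), (21,X), (25,Y), (29,X), (29,Y), (30,X)
ranks: 6->1, 10->2, 11->3, 12->4, 13->5, 15->6, 16->7, 19->8, 20->9, 21->10, 25->11, 29->12.5, 29->12.5, 30->14
Step 2: Rank sum for X: R1 = 1 + 3 + 7 + 10 + 12.5 + 14 = 47.5.
Step 3: U_X = R1 - n1(n1+1)/2 = 47.5 - 6*7/2 = 47.5 - 21 = 26.5.
       U_Y = n1*n2 - U_X = 48 - 26.5 = 21.5.
Step 4: Ties are present, so use the tie-corrected normal approximation (with continuity correction) for the p-value.
Step 5: p-value = 0.796034; compare to alpha = 0.1. fail to reject H0.

U_X = 26.5, p = 0.796034, fail to reject H0 at alpha = 0.1.


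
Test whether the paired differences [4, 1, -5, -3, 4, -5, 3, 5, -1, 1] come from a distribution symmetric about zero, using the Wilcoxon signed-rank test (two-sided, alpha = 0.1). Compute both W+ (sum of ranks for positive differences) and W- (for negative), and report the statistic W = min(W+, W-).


Step 1: Drop any zero differences (none here) and take |d_i|.
|d| = [4, 1, 5, 3, 4, 5, 3, 5, 1, 1]
Step 2: Midrank |d_i| (ties get averaged ranks).
ranks: |4|->6.5, |1|->2, |5|->9, |3|->4.5, |4|->6.5, |5|->9, |3|->4.5, |5|->9, |1|->2, |1|->2
Step 3: Attach original signs; sum ranks with positive sign and with negative sign.
W+ = 6.5 + 2 + 6.5 + 4.5 + 9 + 2 = 30.5
W- = 9 + 4.5 + 9 + 2 = 24.5
(Check: W+ + W- = 55 should equal n(n+1)/2 = 55.)
Step 4: Test statistic W = min(W+, W-) = 24.5.
Step 5: Ties in |d|, so use the tie-corrected normal approximation.
        E[W] = n(n+1)/4 = 10*11/4 = 27.5.
        Tie groups: |d|=1 (t=3), |d|=3 (t=2), |d|=4 (t=2), |d|=5 (t=3); sum(t^3 - t) = 60.
        Var[W] = n(n+1)(2n+1)/24 - sum(t^3-t)/48 = 2310/24 - 60/48 = 95.
        z = (W - E[W]) / sqrt(Var[W]) = (24.5 - 27.5) / 9.7468 = -0.3078.
        Two-sided p = 2*Phi(z) = 0.758239.
Step 6: alpha = 0.1. fail to reject H0.

W+ = 30.5, W- = 24.5, W = min = 24.5, p = 0.758239, fail to reject H0.


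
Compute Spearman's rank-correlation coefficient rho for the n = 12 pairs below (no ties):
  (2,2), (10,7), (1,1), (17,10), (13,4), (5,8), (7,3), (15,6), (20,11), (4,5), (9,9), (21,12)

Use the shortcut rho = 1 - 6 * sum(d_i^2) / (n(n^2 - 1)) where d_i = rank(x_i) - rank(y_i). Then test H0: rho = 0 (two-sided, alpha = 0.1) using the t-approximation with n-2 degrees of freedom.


Step 1: Rank x and y separately (midranks; no ties here).
rank(x): 2->2, 10->7, 1->1, 17->10, 13->8, 5->4, 7->5, 15->9, 20->11, 4->3, 9->6, 21->12
rank(y): 2->2, 7->7, 1->1, 10->10, 4->4, 8->8, 3->3, 6->6, 11->11, 5->5, 9->9, 12->12
Step 2: d_i = R_x(i) - R_y(i); compute d_i^2.
  (2-2)^2=0, (7-7)^2=0, (1-1)^2=0, (10-10)^2=0, (8-4)^2=16, (4-8)^2=16, (5-3)^2=4, (9-6)^2=9, (11-11)^2=0, (3-5)^2=4, (6-9)^2=9, (12-12)^2=0
sum(d^2) = 58.
Step 3: rho = 1 - 6*58 / (12*(12^2 - 1)) = 1 - 348/1716 = 0.797203.
Step 4: Under H0, t = rho * sqrt((n-2)/(1-rho^2)) = 4.1758 ~ t(10).
Step 5: Two-sided p-value from the t-distribution with 10 df = 0.001900.
Step 6: alpha = 0.1. reject H0.

rho = 0.7972, p = 0.001900, reject H0 at alpha = 0.1.


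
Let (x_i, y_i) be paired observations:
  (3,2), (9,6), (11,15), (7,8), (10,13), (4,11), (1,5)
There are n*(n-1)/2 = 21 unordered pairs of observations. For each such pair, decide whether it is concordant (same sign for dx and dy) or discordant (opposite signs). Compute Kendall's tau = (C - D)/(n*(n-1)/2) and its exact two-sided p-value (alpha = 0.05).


Step 1: Enumerate the 21 unordered pairs (i,j) with i<j and classify each by sign(x_j-x_i) * sign(y_j-y_i).
  (1,2):dx=+6,dy=+4->C; (1,3):dx=+8,dy=+13->C; (1,4):dx=+4,dy=+6->C; (1,5):dx=+7,dy=+11->C
  (1,6):dx=+1,dy=+9->C; (1,7):dx=-2,dy=+3->D; (2,3):dx=+2,dy=+9->C; (2,4):dx=-2,dy=+2->D
  (2,5):dx=+1,dy=+7->C; (2,6):dx=-5,dy=+5->D; (2,7):dx=-8,dy=-1->C; (3,4):dx=-4,dy=-7->C
  (3,5):dx=-1,dy=-2->C; (3,6):dx=-7,dy=-4->C; (3,7):dx=-10,dy=-10->C; (4,5):dx=+3,dy=+5->C
  (4,6):dx=-3,dy=+3->D; (4,7):dx=-6,dy=-3->C; (5,6):dx=-6,dy=-2->C; (5,7):dx=-9,dy=-8->C
  (6,7):dx=-3,dy=-6->C
Step 2: C = 17, D = 4, total pairs = 21.
Step 3: tau = (C - D)/(n(n-1)/2) = (17 - 4)/21 = 0.619048.
Step 4: Exact two-sided p-value (enumerate n! = 5040 permutations of y under H0): p = 0.069048.
Step 5: alpha = 0.05. fail to reject H0.

tau_b = 0.6190 (C=17, D=4), p = 0.069048, fail to reject H0.


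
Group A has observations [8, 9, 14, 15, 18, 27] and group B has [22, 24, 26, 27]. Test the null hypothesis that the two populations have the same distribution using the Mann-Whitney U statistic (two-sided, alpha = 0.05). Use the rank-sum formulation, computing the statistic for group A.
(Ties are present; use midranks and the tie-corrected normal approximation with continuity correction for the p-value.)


Step 1: Combine and sort all 10 observations; assign midranks.
sorted (value, group): (8,X), (9,X), (14,X), (15,X), (18,X), (22,Y), (24,Y), (26,Y), (27,X), (27,Y)
ranks: 8->1, 9->2, 14->3, 15->4, 18->5, 22->6, 24->7, 26->8, 27->9.5, 27->9.5
Step 2: Rank sum for X: R1 = 1 + 2 + 3 + 4 + 5 + 9.5 = 24.5.
Step 3: U_X = R1 - n1(n1+1)/2 = 24.5 - 6*7/2 = 24.5 - 21 = 3.5.
       U_Y = n1*n2 - U_X = 24 - 3.5 = 20.5.
Step 4: Ties are present, so use the tie-corrected normal approximation (with continuity correction) for the p-value.
Step 5: p-value = 0.087118; compare to alpha = 0.05. fail to reject H0.

U_X = 3.5, p = 0.087118, fail to reject H0 at alpha = 0.05.


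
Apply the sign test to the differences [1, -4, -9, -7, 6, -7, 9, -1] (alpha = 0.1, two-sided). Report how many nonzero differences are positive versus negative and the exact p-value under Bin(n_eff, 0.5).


Step 1: Discard zero differences. Original n = 8; n_eff = number of nonzero differences = 8.
Nonzero differences (with sign): +1, -4, -9, -7, +6, -7, +9, -1
Step 2: Count signs: positive = 3, negative = 5.
Step 3: Under H0: P(positive) = 0.5, so the number of positives S ~ Bin(8, 0.5).
Step 4: Two-sided exact p-value = sum of Bin(8,0.5) probabilities at or below the observed probability = 0.726562.
Step 5: alpha = 0.1. fail to reject H0.

n_eff = 8, pos = 3, neg = 5, p = 0.726562, fail to reject H0.


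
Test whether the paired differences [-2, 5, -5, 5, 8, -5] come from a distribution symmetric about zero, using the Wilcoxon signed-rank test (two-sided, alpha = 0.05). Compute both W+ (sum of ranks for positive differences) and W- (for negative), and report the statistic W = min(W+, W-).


Step 1: Drop any zero differences (none here) and take |d_i|.
|d| = [2, 5, 5, 5, 8, 5]
Step 2: Midrank |d_i| (ties get averaged ranks).
ranks: |2|->1, |5|->3.5, |5|->3.5, |5|->3.5, |8|->6, |5|->3.5
Step 3: Attach original signs; sum ranks with positive sign and with negative sign.
W+ = 3.5 + 3.5 + 6 = 13
W- = 1 + 3.5 + 3.5 = 8
(Check: W+ + W- = 21 should equal n(n+1)/2 = 21.)
Step 4: Test statistic W = min(W+, W-) = 8.
Step 5: Ties in |d|, so use the tie-corrected normal approximation.
        E[W] = n(n+1)/4 = 6*7/4 = 10.5.
        Tie groups: |d|=5 (t=4); sum(t^3 - t) = 60.
        Var[W] = n(n+1)(2n+1)/24 - sum(t^3-t)/48 = 546/24 - 60/48 = 21.5.
        z = (W - E[W]) / sqrt(Var[W]) = (8 - 10.5) / 4.6368 = -0.5392.
        Two-sided p = 2*Phi(z) = 0.589774.
Step 6: alpha = 0.05. fail to reject H0.

W+ = 13, W- = 8, W = min = 8, p = 0.589774, fail to reject H0.


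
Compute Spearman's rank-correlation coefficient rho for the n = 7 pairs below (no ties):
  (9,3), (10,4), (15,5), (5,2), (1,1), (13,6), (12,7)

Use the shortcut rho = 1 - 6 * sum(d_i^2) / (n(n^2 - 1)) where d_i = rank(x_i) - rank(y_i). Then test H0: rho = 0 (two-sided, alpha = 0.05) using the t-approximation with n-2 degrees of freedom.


Step 1: Rank x and y separately (midranks; no ties here).
rank(x): 9->3, 10->4, 15->7, 5->2, 1->1, 13->6, 12->5
rank(y): 3->3, 4->4, 5->5, 2->2, 1->1, 6->6, 7->7
Step 2: d_i = R_x(i) - R_y(i); compute d_i^2.
  (3-3)^2=0, (4-4)^2=0, (7-5)^2=4, (2-2)^2=0, (1-1)^2=0, (6-6)^2=0, (5-7)^2=4
sum(d^2) = 8.
Step 3: rho = 1 - 6*8 / (7*(7^2 - 1)) = 1 - 48/336 = 0.857143.
Step 4: Under H0, t = rho * sqrt((n-2)/(1-rho^2)) = 3.7210 ~ t(5).
Step 5: Two-sided p-value from the t-distribution with 5 df = 0.013697.
Step 6: alpha = 0.05. reject H0.

rho = 0.8571, p = 0.013697, reject H0 at alpha = 0.05.


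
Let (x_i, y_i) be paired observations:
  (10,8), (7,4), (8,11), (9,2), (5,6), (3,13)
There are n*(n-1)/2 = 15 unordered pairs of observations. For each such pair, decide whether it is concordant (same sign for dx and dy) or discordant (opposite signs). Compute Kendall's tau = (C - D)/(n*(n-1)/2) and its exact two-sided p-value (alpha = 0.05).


Step 1: Enumerate the 15 unordered pairs (i,j) with i<j and classify each by sign(x_j-x_i) * sign(y_j-y_i).
  (1,2):dx=-3,dy=-4->C; (1,3):dx=-2,dy=+3->D; (1,4):dx=-1,dy=-6->C; (1,5):dx=-5,dy=-2->C
  (1,6):dx=-7,dy=+5->D; (2,3):dx=+1,dy=+7->C; (2,4):dx=+2,dy=-2->D; (2,5):dx=-2,dy=+2->D
  (2,6):dx=-4,dy=+9->D; (3,4):dx=+1,dy=-9->D; (3,5):dx=-3,dy=-5->C; (3,6):dx=-5,dy=+2->D
  (4,5):dx=-4,dy=+4->D; (4,6):dx=-6,dy=+11->D; (5,6):dx=-2,dy=+7->D
Step 2: C = 5, D = 10, total pairs = 15.
Step 3: tau = (C - D)/(n(n-1)/2) = (5 - 10)/15 = -0.333333.
Step 4: Exact two-sided p-value (enumerate n! = 720 permutations of y under H0): p = 0.469444.
Step 5: alpha = 0.05. fail to reject H0.

tau_b = -0.3333 (C=5, D=10), p = 0.469444, fail to reject H0.


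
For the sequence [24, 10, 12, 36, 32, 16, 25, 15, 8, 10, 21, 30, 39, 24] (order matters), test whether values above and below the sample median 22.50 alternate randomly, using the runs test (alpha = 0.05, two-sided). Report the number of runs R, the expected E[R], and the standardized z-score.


Step 1: Compute median = 22.50; label A = above, B = below.
Labels in order: ABBAABABBBBAAA  (n_A = 7, n_B = 7)
Step 2: Count runs R = 7.
Step 3: Under H0 (random ordering), E[R] = 2*n_A*n_B/(n_A+n_B) + 1 = 2*7*7/14 + 1 = 8.0000.
        Var[R] = 2*n_A*n_B*(2*n_A*n_B - n_A - n_B) / ((n_A+n_B)^2 * (n_A+n_B-1)) = 8232/2548 = 3.2308.
        SD[R] = 1.7974.
Step 4: Continuity-corrected z = (R + 0.5 - E[R]) / SD[R] = (7 + 0.5 - 8.0000) / 1.7974 = -0.2782.
Step 5: Two-sided p-value via normal approximation = 2*(1 - Phi(|z|)) = 0.780879.
Step 6: alpha = 0.05. fail to reject H0.

R = 7, z = -0.2782, p = 0.780879, fail to reject H0.


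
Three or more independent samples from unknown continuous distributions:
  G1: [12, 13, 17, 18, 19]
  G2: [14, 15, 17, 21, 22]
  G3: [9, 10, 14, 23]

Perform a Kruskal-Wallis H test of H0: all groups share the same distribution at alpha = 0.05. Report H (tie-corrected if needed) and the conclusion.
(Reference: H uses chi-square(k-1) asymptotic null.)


Step 1: Combine all N = 14 observations and assign midranks.
sorted (value, group, rank): (9,G3,1), (10,G3,2), (12,G1,3), (13,G1,4), (14,G2,5.5), (14,G3,5.5), (15,G2,7), (17,G1,8.5), (17,G2,8.5), (18,G1,10), (19,G1,11), (21,G2,12), (22,G2,13), (23,G3,14)
Step 2: Sum ranks within each group.
R_1 = 36.5 (n_1 = 5)
R_2 = 46 (n_2 = 5)
R_3 = 22.5 (n_3 = 4)
Step 3: H = 12/(N(N+1)) * sum(R_i^2/n_i) - 3(N+1)
     = 12/(14*15) * (36.5^2/5 + 46^2/5 + 22.5^2/4) - 3*15
     = 0.057143 * 816.212 - 45
     = 1.640714.
Step 4: Ties present; correction factor C = 1 - 12/(14^3 - 14) = 0.995604. Corrected H = 1.640714 / 0.995604 = 1.647958.
Step 5: Under H0, H ~ chi^2(2); p-value = 0.438683.
Step 6: alpha = 0.05. fail to reject H0.

H = 1.6480, df = 2, p = 0.438683, fail to reject H0.


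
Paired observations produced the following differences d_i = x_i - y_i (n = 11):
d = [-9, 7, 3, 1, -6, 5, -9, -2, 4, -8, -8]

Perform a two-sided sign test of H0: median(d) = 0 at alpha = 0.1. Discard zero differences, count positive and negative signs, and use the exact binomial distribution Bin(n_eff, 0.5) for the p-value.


Step 1: Discard zero differences. Original n = 11; n_eff = number of nonzero differences = 11.
Nonzero differences (with sign): -9, +7, +3, +1, -6, +5, -9, -2, +4, -8, -8
Step 2: Count signs: positive = 5, negative = 6.
Step 3: Under H0: P(positive) = 0.5, so the number of positives S ~ Bin(11, 0.5).
Step 4: Two-sided exact p-value = sum of Bin(11,0.5) probabilities at or below the observed probability = 1.000000.
Step 5: alpha = 0.1. fail to reject H0.

n_eff = 11, pos = 5, neg = 6, p = 1.000000, fail to reject H0.


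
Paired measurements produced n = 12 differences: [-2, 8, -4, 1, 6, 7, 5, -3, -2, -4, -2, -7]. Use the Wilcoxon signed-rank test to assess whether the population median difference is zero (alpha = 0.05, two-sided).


Step 1: Drop any zero differences (none here) and take |d_i|.
|d| = [2, 8, 4, 1, 6, 7, 5, 3, 2, 4, 2, 7]
Step 2: Midrank |d_i| (ties get averaged ranks).
ranks: |2|->3, |8|->12, |4|->6.5, |1|->1, |6|->9, |7|->10.5, |5|->8, |3|->5, |2|->3, |4|->6.5, |2|->3, |7|->10.5
Step 3: Attach original signs; sum ranks with positive sign and with negative sign.
W+ = 12 + 1 + 9 + 10.5 + 8 = 40.5
W- = 3 + 6.5 + 5 + 3 + 6.5 + 3 + 10.5 = 37.5
(Check: W+ + W- = 78 should equal n(n+1)/2 = 78.)
Step 4: Test statistic W = min(W+, W-) = 37.5.
Step 5: Ties in |d|, so use the tie-corrected normal approximation.
        E[W] = n(n+1)/4 = 12*13/4 = 39.
        Tie groups: |d|=2 (t=3), |d|=4 (t=2), |d|=7 (t=2); sum(t^3 - t) = 36.
        Var[W] = n(n+1)(2n+1)/24 - sum(t^3-t)/48 = 3900/24 - 36/48 = 161.75.
        z = (W - E[W]) / sqrt(Var[W]) = (37.5 - 39) / 12.7181 = -0.1179.
        Two-sided p = 2*Phi(z) = 0.906113.
Step 6: alpha = 0.05. fail to reject H0.

W+ = 40.5, W- = 37.5, W = min = 37.5, p = 0.906113, fail to reject H0.
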